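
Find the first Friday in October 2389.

October 1, 2389 is a Sunday.
The first Friday is therefore October 6 (5 days later).

October 6, 2389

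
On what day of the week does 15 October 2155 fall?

Doomsday rule: the anchor day for the 2100s is Sunday. For year 55: 55÷12 = 4 r 7, and 7÷4 = 1, so 4+7+1 = 12.
Sunday + 12 ≡ Friday — that's 2155's doomsday.
In October the doomsday date is Oct 10.
Oct 15 is 5 days after Oct 10; 5 mod 7 = 5, so Friday + 5 = Wednesday.

Wednesday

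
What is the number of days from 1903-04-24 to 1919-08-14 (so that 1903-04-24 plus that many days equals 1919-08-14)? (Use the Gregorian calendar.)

5956

Apr 24, 1903 → Apr 24, 1904: 366 days (Feb 29, 1904 is in that span).
Apr 24, 1904 → Apr 24, 1905: 365 days.
Apr 24, 1905 → Apr 24, 1906: 365 days.
Apr 24, 1906 → Apr 24, 1907: 365 days.
Apr 24, 1907 → Apr 24, 1908: 366 days (Feb 29, 1908 is in that span).
Apr 24, 1908 → Apr 24, 1909: 365 days.
Apr 24, 1909 → Apr 24, 1910: 365 days.
Apr 24, 1910 → Apr 24, 1911: 365 days.
Apr 24, 1911 → Apr 24, 1912: 366 days (Feb 29, 1912 is in that span).
Apr 24, 1912 → Apr 24, 1913: 365 days.
Apr 24, 1913 → Apr 24, 1914: 365 days.
Apr 24, 1914 → Apr 24, 1915: 365 days.
Apr 24, 1915 → Apr 24, 1916: 366 days (Feb 29, 1916 is in that span).
Apr 24, 1916 → Apr 24, 1917: 365 days.
Apr 24, 1917 → Apr 24, 1918: 365 days.
Apr 24, 1918 → Apr 24, 1919: 365 days.
Apr 24, 1919 → May 24, 1919: 30 days (April has 30).
May 24, 1919 → Jun 24, 1919: 31 days (May has 31).
Jun 24, 1919 → Jul 24, 1919: 30 days (June has 30).
Jul 24, 1919 → Aug 14, 1919: 21 days.
Total: 5956 days.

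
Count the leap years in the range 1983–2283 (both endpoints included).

73

Multiples of 4 in [1983,2283]: 75.
Of those, multiples of 100: 3 (not leap unless ÷400).
Multiples of 400: 1.
Leap years = 75 − 3 + 1 = 73.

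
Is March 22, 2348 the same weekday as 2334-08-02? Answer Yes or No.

No

From Aug 2, 2334 to Mar 22, 2348 is 4981 days.
4981 mod 7 = 4, so they are different weekdays.
(Aug 2, 2334 is a Thursday; Mar 22, 2348 is a Monday.)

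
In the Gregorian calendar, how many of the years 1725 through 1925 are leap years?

48

Multiples of 4 in [1725,1925]: 50.
Of those, multiples of 100: 2 (not leap unless ÷400).
Multiples of 400: 0.
Leap years = 50 − 2 + 0 = 48.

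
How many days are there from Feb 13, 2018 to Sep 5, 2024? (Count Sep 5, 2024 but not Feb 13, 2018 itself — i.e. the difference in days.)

Feb 13, 2018 → Feb 13, 2019: 365 days.
Feb 13, 2019 → Feb 13, 2020: 365 days.
Feb 13, 2020 → Feb 13, 2021: 366 days (Feb 29, 2020 is in that span).
Feb 13, 2021 → Feb 13, 2022: 365 days.
Feb 13, 2022 → Feb 13, 2023: 365 days.
Feb 13, 2023 → Feb 13, 2024: 365 days.
Feb 13, 2024 → Mar 13, 2024: 29 days (February has 29).
Mar 13, 2024 → Apr 13, 2024: 31 days (March has 31).
Apr 13, 2024 → May 13, 2024: 30 days (April has 30).
May 13, 2024 → Jun 13, 2024: 31 days (May has 31).
Jun 13, 2024 → Jul 13, 2024: 30 days (June has 30).
Jul 13, 2024 → Aug 13, 2024: 31 days (July has 31).
Aug 13, 2024 → Sep 5, 2024: 23 days.
Total: 2396 days.

2396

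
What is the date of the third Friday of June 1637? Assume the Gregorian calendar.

June 19, 1637

June 1, 1637 is a Monday.
The first Friday is therefore June 5 (4 days later).
The third Friday is 5 + 2×7 = June 19.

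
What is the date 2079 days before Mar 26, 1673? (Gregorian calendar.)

July 17, 1667

−365 (one year) → Mar 26, 1672 (1714 left).
−366 (one year; includes Feb 29, 1672) → Mar 26, 1671 (1348 left).
−365 (one year) → Mar 26, 1670 (983 left).
−365 (one year) → Mar 26, 1669 (618 left).
−365 (one year) → Mar 26, 1668 (253 left).
−26 → Feb 29, 1668 (end of Feb, 29 days; 227 left).
−29 → Jan 31, 1668 (end of Jan, 31 days; 198 left).
−31 → Dec 31, 1667 (end of Dec, 31 days; 167 left).
−31 → Nov 30, 1667 (end of Nov, 30 days; 136 left).
−30 → Oct 31, 1667 (end of Oct, 31 days; 106 left).
−31 → Sep 30, 1667 (end of Sep, 30 days; 75 left).
−30 → Aug 31, 1667 (end of Aug, 31 days; 45 left).
−31 → Jul 31, 1667 (end of Jul, 31 days; 14 left).
−14 → Jul 17, 1667.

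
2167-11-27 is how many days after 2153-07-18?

Jul 18, 2153 → Jul 18, 2154: 365 days.
Jul 18, 2154 → Jul 18, 2155: 365 days.
Jul 18, 2155 → Jul 18, 2156: 366 days (Feb 29, 2156 is in that span).
Jul 18, 2156 → Jul 18, 2157: 365 days.
Jul 18, 2157 → Jul 18, 2158: 365 days.
Jul 18, 2158 → Jul 18, 2159: 365 days.
Jul 18, 2159 → Jul 18, 2160: 366 days (Feb 29, 2160 is in that span).
Jul 18, 2160 → Jul 18, 2161: 365 days.
Jul 18, 2161 → Jul 18, 2162: 365 days.
Jul 18, 2162 → Jul 18, 2163: 365 days.
Jul 18, 2163 → Jul 18, 2164: 366 days (Feb 29, 2164 is in that span).
Jul 18, 2164 → Jul 18, 2165: 365 days.
Jul 18, 2165 → Jul 18, 2166: 365 days.
Jul 18, 2166 → Jul 18, 2167: 365 days.
Jul 18, 2167 → Aug 18, 2167: 31 days (July has 31).
Aug 18, 2167 → Sep 18, 2167: 31 days (August has 31).
Sep 18, 2167 → Oct 18, 2167: 30 days (September has 30).
Oct 18, 2167 → Nov 18, 2167: 31 days (October has 31).
Nov 18, 2167 → Nov 27, 2167: 9 days.
Total: 5245 days.

5245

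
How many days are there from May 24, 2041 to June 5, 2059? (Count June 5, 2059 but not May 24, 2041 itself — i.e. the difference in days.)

6586

May 24, 2041 → May 24, 2042: 365 days.
May 24, 2042 → May 24, 2043: 365 days.
May 24, 2043 → May 24, 2044: 366 days (Feb 29, 2044 is in that span).
May 24, 2044 → May 24, 2045: 365 days.
May 24, 2045 → May 24, 2046: 365 days.
May 24, 2046 → May 24, 2047: 365 days.
May 24, 2047 → May 24, 2048: 366 days (Feb 29, 2048 is in that span).
May 24, 2048 → May 24, 2049: 365 days.
May 24, 2049 → May 24, 2050: 365 days.
May 24, 2050 → May 24, 2051: 365 days.
May 24, 2051 → May 24, 2052: 366 days (Feb 29, 2052 is in that span).
May 24, 2052 → May 24, 2053: 365 days.
May 24, 2053 → May 24, 2054: 365 days.
May 24, 2054 → May 24, 2055: 365 days.
May 24, 2055 → May 24, 2056: 366 days (Feb 29, 2056 is in that span).
May 24, 2056 → May 24, 2057: 365 days.
May 24, 2057 → May 24, 2058: 365 days.
May 24, 2058 → Jun 24, 2058: 31 days (May has 31).
Jun 24, 2058 → Jul 24, 2058: 30 days (June has 30).
Jul 24, 2058 → Aug 24, 2058: 31 days (July has 31).
Aug 24, 2058 → Sep 24, 2058: 31 days (August has 31).
Sep 24, 2058 → Oct 24, 2058: 30 days (September has 30).
Oct 24, 2058 → Nov 24, 2058: 31 days (October has 31).
Nov 24, 2058 → Dec 24, 2058: 30 days (November has 30).
Dec 24, 2058 → Jan 24, 2059: 31 days (December has 31).
Jan 24, 2059 → Feb 24, 2059: 31 days (January has 31).
Feb 24, 2059 → Mar 24, 2059: 28 days (February has 28).
Mar 24, 2059 → Apr 24, 2059: 31 days (March has 31).
Apr 24, 2059 → May 24, 2059: 30 days (April has 30).
May 24, 2059 → Jun 5, 2059: 12 days.
Total: 6586 days.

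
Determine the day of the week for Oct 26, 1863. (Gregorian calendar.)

Doomsday rule: the anchor day for the 1800s is Friday. For year 63: 63÷12 = 5 r 3, and 3÷4 = 0, so 5+3+0 = 8.
Friday + 8 ≡ Saturday — that's 1863's doomsday.
In October the doomsday date is Oct 10.
Oct 26 is 16 days after Oct 10; 16 mod 7 = 2, so Saturday + 2 = Monday.

Monday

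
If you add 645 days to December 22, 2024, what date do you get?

+365 (one year) → Dec 22, 2025 (280 left).
Dec has 31 days: +10 → Jan 1, 2026 (270 left).
Jan has 31 days: +31 → Feb 1, 2026 (239 left).
Feb has 28 days: +28 → Mar 1, 2026 (211 left).
Mar has 31 days: +31 → Apr 1, 2026 (180 left).
Apr has 30 days: +30 → May 1, 2026 (150 left).
May has 31 days: +31 → Jun 1, 2026 (119 left).
Jun has 30 days: +30 → Jul 1, 2026 (89 left).
Jul has 31 days: +31 → Aug 1, 2026 (58 left).
Aug has 31 days: +31 → Sep 1, 2026 (27 left).
+27 → Sep 28, 2026.

September 28, 2026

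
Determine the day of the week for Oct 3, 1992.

Doomsday rule: the anchor day for the 1900s is Wednesday. For year 92: 92÷12 = 7 r 8, and 8÷4 = 2, so 7+8+2 = 17.
Wednesday + 17 ≡ Saturday — that's 1992's doomsday.
In October the doomsday date is Oct 10.
Oct 3 is 7 days before Oct 10; 7 mod 7 = 0, so Saturday − 0 = Saturday.

Saturday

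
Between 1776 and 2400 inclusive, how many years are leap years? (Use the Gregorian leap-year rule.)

152

Multiples of 4 in [1776,2400]: 157.
Of those, multiples of 100: 7 (not leap unless ÷400).
Multiples of 400: 2.
Leap years = 157 − 7 + 2 = 152.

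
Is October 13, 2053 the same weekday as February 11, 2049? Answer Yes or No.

From Feb 11, 2049 to Oct 13, 2053 is 1705 days.
1705 mod 7 = 4, so they are different weekdays.
(Feb 11, 2049 is a Thursday; Oct 13, 2053 is a Monday.)

No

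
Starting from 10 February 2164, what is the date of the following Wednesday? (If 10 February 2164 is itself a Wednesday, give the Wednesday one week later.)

February 15, 2164

Feb 10, 2164 is a Friday.
From Friday to the next Wednesday is 5 days.
Feb 10, 2164 + 5 = Feb 15, 2164.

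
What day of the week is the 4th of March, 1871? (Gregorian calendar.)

Saturday

Doomsday rule: the anchor day for the 1800s is Friday. For year 71: 71÷12 = 5 r 11, and 11÷4 = 2, so 5+11+2 = 18.
Friday + 18 ≡ Tuesday — that's 1871's doomsday.
In March the doomsday date is Mar 14.
Mar 4 is 10 days before Mar 14; 10 mod 7 = 3, so Tuesday − 3 = Saturday.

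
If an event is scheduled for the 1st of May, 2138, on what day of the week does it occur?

Thursday

Doomsday rule: the anchor day for the 2100s is Sunday. For year 38: 38÷12 = 3 r 2, and 2÷4 = 0, so 3+2+0 = 5.
Sunday + 5 ≡ Friday — that's 2138's doomsday.
In May the doomsday date is May 9.
May 1 is 8 days before May 9; 8 mod 7 = 1, so Friday − 1 = Thursday.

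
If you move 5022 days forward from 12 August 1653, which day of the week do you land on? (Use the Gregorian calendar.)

Friday

First find the weekday of Aug 12, 1653. Doomsday rule: the anchor day for the 1600s is Tuesday. For year 53: 53÷12 = 4 r 5, and 5÷4 = 1, so 4+5+1 = 10.
Tuesday + 10 ≡ Friday — that's 1653's doomsday.
In August the doomsday date is Aug 8.
Aug 12 is 4 days after Aug 8; 4 mod 7 = 4, so Friday + 4 = Tuesday.
5022 mod 7 = 3, so 5022 days after a Tuesday is Tuesday + 3 = Friday.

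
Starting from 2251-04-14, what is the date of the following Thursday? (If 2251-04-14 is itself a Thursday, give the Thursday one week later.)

April 17, 2251

Apr 14, 2251 is a Monday.
From Monday to the next Thursday is 3 days.
Apr 14, 2251 + 3 = Apr 17, 2251.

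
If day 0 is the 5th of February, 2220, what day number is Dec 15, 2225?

2140

Feb 5, 2220 → Feb 5, 2221: 366 days (Feb 29, 2220 is in that span).
Feb 5, 2221 → Feb 5, 2222: 365 days.
Feb 5, 2222 → Feb 5, 2223: 365 days.
Feb 5, 2223 → Feb 5, 2224: 365 days.
Feb 5, 2224 → Feb 5, 2225: 366 days (Feb 29, 2224 is in that span).
Feb 5, 2225 → Mar 5, 2225: 28 days (February has 28).
Mar 5, 2225 → Apr 5, 2225: 31 days (March has 31).
Apr 5, 2225 → May 5, 2225: 30 days (April has 30).
May 5, 2225 → Jun 5, 2225: 31 days (May has 31).
Jun 5, 2225 → Jul 5, 2225: 30 days (June has 30).
Jul 5, 2225 → Aug 5, 2225: 31 days (July has 31).
Aug 5, 2225 → Sep 5, 2225: 31 days (August has 31).
Sep 5, 2225 → Oct 5, 2225: 30 days (September has 30).
Oct 5, 2225 → Nov 5, 2225: 31 days (October has 31).
Nov 5, 2225 → Dec 5, 2225: 30 days (November has 30).
Dec 5, 2225 → Dec 15, 2225: 10 days.
Total: 2140 days.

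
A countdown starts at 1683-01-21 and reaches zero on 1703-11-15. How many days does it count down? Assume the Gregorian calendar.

7602

Jan 21, 1683 → Jan 21, 1684: 365 days.
Jan 21, 1684 → Jan 21, 1685: 366 days (Feb 29, 1684 is in that span).
Jan 21, 1685 → Jan 21, 1686: 365 days.
Jan 21, 1686 → Jan 21, 1687: 365 days.
Jan 21, 1687 → Jan 21, 1688: 365 days.
Jan 21, 1688 → Jan 21, 1689: 366 days (Feb 29, 1688 is in that span).
Jan 21, 1689 → Jan 21, 1690: 365 days.
Jan 21, 1690 → Jan 21, 1691: 365 days.
Jan 21, 1691 → Jan 21, 1692: 365 days.
Jan 21, 1692 → Jan 21, 1693: 366 days (Feb 29, 1692 is in that span).
Jan 21, 1693 → Jan 21, 1694: 365 days.
Jan 21, 1694 → Jan 21, 1695: 365 days.
Jan 21, 1695 → Jan 21, 1696: 365 days.
Jan 21, 1696 → Jan 21, 1697: 366 days (Feb 29, 1696 is in that span).
Jan 21, 1697 → Jan 21, 1698: 365 days.
Jan 21, 1698 → Jan 21, 1699: 365 days.
Jan 21, 1699 → Jan 21, 1700: 365 days.
Jan 21, 1700 → Jan 21, 1701: 365 days.
Jan 21, 1701 → Jan 21, 1702: 365 days.
Jan 21, 1702 → Jan 21, 1703: 365 days.
Jan 21, 1703 → Feb 21, 1703: 31 days (January has 31).
Feb 21, 1703 → Mar 21, 1703: 28 days (February has 28).
Mar 21, 1703 → Apr 21, 1703: 31 days (March has 31).
Apr 21, 1703 → May 21, 1703: 30 days (April has 30).
May 21, 1703 → Jun 21, 1703: 31 days (May has 31).
Jun 21, 1703 → Jul 21, 1703: 30 days (June has 30).
Jul 21, 1703 → Aug 21, 1703: 31 days (July has 31).
Aug 21, 1703 → Sep 21, 1703: 31 days (August has 31).
Sep 21, 1703 → Oct 21, 1703: 30 days (September has 30).
Oct 21, 1703 → Nov 15, 1703: 25 days.
Total: 7602 days.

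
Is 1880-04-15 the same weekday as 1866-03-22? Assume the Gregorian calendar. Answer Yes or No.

Yes

From Mar 22, 1866 to Apr 15, 1880 is 5138 days.
5138 mod 7 = 0, so they are the same weekday.
(Mar 22, 1866 is a Thursday; Apr 15, 1880 is a Thursday.)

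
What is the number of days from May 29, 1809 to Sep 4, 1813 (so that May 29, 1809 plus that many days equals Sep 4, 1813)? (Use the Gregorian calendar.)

1559

May 29, 1809 → May 29, 1810: 365 days.
May 29, 1810 → May 29, 1811: 365 days.
May 29, 1811 → May 29, 1812: 366 days (Feb 29, 1812 is in that span).
May 29, 1812 → May 29, 1813: 365 days.
May 29, 1813 → Jun 29, 1813: 31 days (May has 31).
Jun 29, 1813 → Jul 29, 1813: 30 days (June has 30).
Jul 29, 1813 → Aug 29, 1813: 31 days (July has 31).
Aug 29, 1813 → Sep 4, 1813: 6 days.
Total: 1559 days.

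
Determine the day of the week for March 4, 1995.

Saturday

Doomsday rule: the anchor day for the 1900s is Wednesday. For year 95: 95÷12 = 7 r 11, and 11÷4 = 2, so 7+11+2 = 20.
Wednesday + 20 ≡ Tuesday — that's 1995's doomsday.
In March the doomsday date is Mar 14.
Mar 4 is 10 days before Mar 14; 10 mod 7 = 3, so Tuesday − 3 = Saturday.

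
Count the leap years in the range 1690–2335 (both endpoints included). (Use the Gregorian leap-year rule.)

155

Multiples of 4 in [1690,2335]: 161.
Of those, multiples of 100: 7 (not leap unless ÷400).
Multiples of 400: 1.
Leap years = 161 − 7 + 1 = 155.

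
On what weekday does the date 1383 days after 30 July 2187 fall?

Friday

Jul 30, 2187 is a Monday.
1383 mod 7 = 4, so 1383 days after a Monday is Monday + 4 = Friday.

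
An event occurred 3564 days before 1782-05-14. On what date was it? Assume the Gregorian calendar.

August 10, 1772

−365 (one year) → May 14, 1781 (3199 left).
−365 (one year) → May 14, 1780 (2834 left).
−366 (one year; includes Feb 29, 1780) → May 14, 1779 (2468 left).
−365 (one year) → May 14, 1778 (2103 left).
−365 (one year) → May 14, 1777 (1738 left).
−365 (one year) → May 14, 1776 (1373 left).
−366 (one year; includes Feb 29, 1776) → May 14, 1775 (1007 left).
−365 (one year) → May 14, 1774 (642 left).
−365 (one year) → May 14, 1773 (277 left).
−14 → Apr 30, 1773 (end of Apr, 30 days; 263 left).
−30 → Mar 31, 1773 (end of Mar, 31 days; 233 left).
−31 → Feb 28, 1773 (end of Feb, 28 days; 202 left).
−28 → Jan 31, 1773 (end of Jan, 31 days; 174 left).
−31 → Dec 31, 1772 (end of Dec, 31 days; 143 left).
−31 → Nov 30, 1772 (end of Nov, 30 days; 112 left).
−30 → Oct 31, 1772 (end of Oct, 31 days; 82 left).
−31 → Sep 30, 1772 (end of Sep, 30 days; 51 left).
−30 → Aug 31, 1772 (end of Aug, 31 days; 21 left).
−21 → Aug 10, 1772.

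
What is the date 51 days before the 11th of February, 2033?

−11 → Jan 31, 2033 (end of Jan, 31 days; 40 left).
−31 → Dec 31, 2032 (end of Dec, 31 days; 9 left).
−9 → Dec 22, 2032.

December 22, 2032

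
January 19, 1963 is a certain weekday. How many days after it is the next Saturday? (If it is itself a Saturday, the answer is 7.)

Jan 19, 1963 is a Saturday.
From Saturday to the next Saturday is 7 days.

7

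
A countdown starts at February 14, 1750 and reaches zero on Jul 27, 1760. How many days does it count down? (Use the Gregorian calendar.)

Feb 14, 1750 → Feb 14, 1751: 365 days.
Feb 14, 1751 → Feb 14, 1752: 365 days.
Feb 14, 1752 → Feb 14, 1753: 366 days (Feb 29, 1752 is in that span).
Feb 14, 1753 → Feb 14, 1754: 365 days.
Feb 14, 1754 → Feb 14, 1755: 365 days.
Feb 14, 1755 → Feb 14, 1756: 365 days.
Feb 14, 1756 → Feb 14, 1757: 366 days (Feb 29, 1756 is in that span).
Feb 14, 1757 → Feb 14, 1758: 365 days.
Feb 14, 1758 → Feb 14, 1759: 365 days.
Feb 14, 1759 → Feb 14, 1760: 365 days.
Feb 14, 1760 → Mar 14, 1760: 29 days (February has 29).
Mar 14, 1760 → Apr 14, 1760: 31 days (March has 31).
Apr 14, 1760 → May 14, 1760: 30 days (April has 30).
May 14, 1760 → Jun 14, 1760: 31 days (May has 31).
Jun 14, 1760 → Jul 14, 1760: 30 days (June has 30).
Jul 14, 1760 → Jul 27, 1760: 13 days.
Total: 3816 days.

3816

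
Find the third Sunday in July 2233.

July 1, 2233 is a Monday.
The first Sunday is therefore July 7 (6 days later).
The third Sunday is 7 + 2×7 = July 21.

July 21, 2233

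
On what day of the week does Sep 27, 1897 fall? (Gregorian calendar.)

Monday

Doomsday rule: the anchor day for the 1800s is Friday. For year 97: 97÷12 = 8 r 1, and 1÷4 = 0, so 8+1+0 = 9.
Friday + 9 ≡ Sunday — that's 1897's doomsday.
In September the doomsday date is Sep 5.
Sep 27 is 22 days after Sep 5; 22 mod 7 = 1, so Sunday + 1 = Monday.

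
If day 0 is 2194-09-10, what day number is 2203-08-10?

Sep 10, 2194 → Sep 10, 2195: 365 days.
Sep 10, 2195 → Sep 10, 2196: 366 days (Feb 29, 2196 is in that span).
Sep 10, 2196 → Sep 10, 2197: 365 days.
Sep 10, 2197 → Sep 10, 2198: 365 days.
Sep 10, 2198 → Sep 10, 2199: 365 days.
Sep 10, 2199 → Sep 10, 2200: 365 days.
Sep 10, 2200 → Sep 10, 2201: 365 days.
Sep 10, 2201 → Sep 10, 2202: 365 days.
Sep 10, 2202 → Oct 10, 2202: 30 days (September has 30).
Oct 10, 2202 → Nov 10, 2202: 31 days (October has 31).
Nov 10, 2202 → Dec 10, 2202: 30 days (November has 30).
Dec 10, 2202 → Jan 10, 2203: 31 days (December has 31).
Jan 10, 2203 → Feb 10, 2203: 31 days (January has 31).
Feb 10, 2203 → Mar 10, 2203: 28 days (February has 28).
Mar 10, 2203 → Apr 10, 2203: 31 days (March has 31).
Apr 10, 2203 → May 10, 2203: 30 days (April has 30).
May 10, 2203 → Jun 10, 2203: 31 days (May has 31).
Jun 10, 2203 → Jul 10, 2203: 30 days (June has 30).
Jul 10, 2203 → Aug 10, 2203: 31 days.
Total: 3255 days.

3255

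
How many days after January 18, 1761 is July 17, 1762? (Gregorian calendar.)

Jan 18, 1761 → Jan 18, 1762: 365 days.
Jan 18, 1762 → Feb 18, 1762: 31 days (January has 31).
Feb 18, 1762 → Mar 18, 1762: 28 days (February has 28).
Mar 18, 1762 → Apr 18, 1762: 31 days (March has 31).
Apr 18, 1762 → May 18, 1762: 30 days (April has 30).
May 18, 1762 → Jun 18, 1762: 31 days (May has 31).
Jun 18, 1762 → Jul 17, 1762: 29 days.
Total: 545 days.

545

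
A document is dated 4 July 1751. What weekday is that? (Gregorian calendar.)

Sunday

Doomsday rule: the anchor day for the 1700s is Sunday. For year 51: 51÷12 = 4 r 3, and 3÷4 = 0, so 4+3+0 = 7.
Sunday + 7 ≡ Sunday — that's 1751's doomsday.
In July the doomsday date is Jul 11.
Jul 4 is 7 days before Jul 11; 7 mod 7 = 0, so Sunday − 0 = Sunday.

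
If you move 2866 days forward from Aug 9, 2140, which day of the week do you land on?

Aug 9, 2140 is a Tuesday.
2866 mod 7 = 3, so 2866 days after a Tuesday is Tuesday + 3 = Friday.

Friday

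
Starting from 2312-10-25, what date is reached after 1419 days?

September 13, 2316

+365 (one year) → Oct 25, 2313 (1054 left).
+365 (one year) → Oct 25, 2314 (689 left).
+365 (one year) → Oct 25, 2315 (324 left).
Oct has 31 days: +7 → Nov 1, 2315 (317 left).
Nov has 30 days: +30 → Dec 1, 2315 (287 left).
Dec has 31 days: +31 → Jan 1, 2316 (256 left).
Jan has 31 days: +31 → Feb 1, 2316 (225 left).
Feb has 29 days: +29 → Mar 1, 2316 (196 left).
Mar has 31 days: +31 → Apr 1, 2316 (165 left).
Apr has 30 days: +30 → May 1, 2316 (135 left).
May has 31 days: +31 → Jun 1, 2316 (104 left).
Jun has 30 days: +30 → Jul 1, 2316 (74 left).
Jul has 31 days: +31 → Aug 1, 2316 (43 left).
Aug has 31 days: +31 → Sep 1, 2316 (12 left).
+12 → Sep 13, 2316.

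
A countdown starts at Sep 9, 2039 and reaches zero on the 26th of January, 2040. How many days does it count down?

Sep 9, 2039 → Oct 9, 2039: 30 days (September has 30).
Oct 9, 2039 → Nov 9, 2039: 31 days (October has 31).
Nov 9, 2039 → Dec 9, 2039: 30 days (November has 30).
Dec 9, 2039 → Jan 9, 2040: 31 days (December has 31).
Jan 9, 2040 → Jan 26, 2040: 17 days.
Total: 139 days.

139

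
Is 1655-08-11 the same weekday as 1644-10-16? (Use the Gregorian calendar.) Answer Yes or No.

From Oct 16, 1644 to Aug 11, 1655 is 3951 days.
3951 mod 7 = 3, so they are different weekdays.
(Oct 16, 1644 is a Sunday; Aug 11, 1655 is a Wednesday.)

No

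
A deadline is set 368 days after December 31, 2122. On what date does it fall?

January 3, 2124

Dec has 31 days: +1 → Jan 1, 2123 (367 left).
Jan has 31 days: +31 → Feb 1, 2123 (336 left).
Feb has 28 days: +28 → Mar 1, 2123 (308 left).
Mar has 31 days: +31 → Apr 1, 2123 (277 left).
Apr has 30 days: +30 → May 1, 2123 (247 left).
May has 31 days: +31 → Jun 1, 2123 (216 left).
Jun has 30 days: +30 → Jul 1, 2123 (186 left).
Jul has 31 days: +31 → Aug 1, 2123 (155 left).
Aug has 31 days: +31 → Sep 1, 2123 (124 left).
Sep has 30 days: +30 → Oct 1, 2123 (94 left).
Oct has 31 days: +31 → Nov 1, 2123 (63 left).
Nov has 30 days: +30 → Dec 1, 2123 (33 left).
Dec has 31 days: +31 → Jan 1, 2124 (2 left).
+2 → Jan 3, 2124.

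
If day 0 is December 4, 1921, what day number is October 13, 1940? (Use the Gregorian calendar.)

Dec 4, 1921 → Dec 4, 1922: 365 days.
Dec 4, 1922 → Dec 4, 1923: 365 days.
Dec 4, 1923 → Dec 4, 1924: 366 days (Feb 29, 1924 is in that span).
Dec 4, 1924 → Dec 4, 1925: 365 days.
Dec 4, 1925 → Dec 4, 1926: 365 days.
Dec 4, 1926 → Dec 4, 1927: 365 days.
Dec 4, 1927 → Dec 4, 1928: 366 days (Feb 29, 1928 is in that span).
Dec 4, 1928 → Dec 4, 1929: 365 days.
Dec 4, 1929 → Dec 4, 1930: 365 days.
Dec 4, 1930 → Dec 4, 1931: 365 days.
Dec 4, 1931 → Dec 4, 1932: 366 days (Feb 29, 1932 is in that span).
Dec 4, 1932 → Dec 4, 1933: 365 days.
Dec 4, 1933 → Dec 4, 1934: 365 days.
Dec 4, 1934 → Dec 4, 1935: 365 days.
Dec 4, 1935 → Dec 4, 1936: 366 days (Feb 29, 1936 is in that span).
Dec 4, 1936 → Dec 4, 1937: 365 days.
Dec 4, 1937 → Dec 4, 1938: 365 days.
Dec 4, 1938 → Dec 4, 1939: 365 days.
Dec 4, 1939 → Jan 4, 1940: 31 days (December has 31).
Jan 4, 1940 → Feb 4, 1940: 31 days (January has 31).
Feb 4, 1940 → Mar 4, 1940: 29 days (February has 29).
Mar 4, 1940 → Apr 4, 1940: 31 days (March has 31).
Apr 4, 1940 → May 4, 1940: 30 days (April has 30).
May 4, 1940 → Jun 4, 1940: 31 days (May has 31).
Jun 4, 1940 → Jul 4, 1940: 30 days (June has 30).
Jul 4, 1940 → Aug 4, 1940: 31 days (July has 31).
Aug 4, 1940 → Sep 4, 1940: 31 days (August has 31).
Sep 4, 1940 → Oct 4, 1940: 30 days (September has 30).
Oct 4, 1940 → Oct 13, 1940: 9 days.
Total: 6888 days.

6888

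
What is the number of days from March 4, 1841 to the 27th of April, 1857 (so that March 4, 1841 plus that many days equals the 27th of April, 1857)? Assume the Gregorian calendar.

5898

Mar 4, 1841 → Mar 4, 1842: 365 days.
Mar 4, 1842 → Mar 4, 1843: 365 days.
Mar 4, 1843 → Mar 4, 1844: 366 days (Feb 29, 1844 is in that span).
Mar 4, 1844 → Mar 4, 1845: 365 days.
Mar 4, 1845 → Mar 4, 1846: 365 days.
Mar 4, 1846 → Mar 4, 1847: 365 days.
Mar 4, 1847 → Mar 4, 1848: 366 days (Feb 29, 1848 is in that span).
Mar 4, 1848 → Mar 4, 1849: 365 days.
Mar 4, 1849 → Mar 4, 1850: 365 days.
Mar 4, 1850 → Mar 4, 1851: 365 days.
Mar 4, 1851 → Mar 4, 1852: 366 days (Feb 29, 1852 is in that span).
Mar 4, 1852 → Mar 4, 1853: 365 days.
Mar 4, 1853 → Mar 4, 1854: 365 days.
Mar 4, 1854 → Mar 4, 1855: 365 days.
Mar 4, 1855 → Mar 4, 1856: 366 days (Feb 29, 1856 is in that span).
Mar 4, 1856 → Mar 4, 1857: 365 days.
Mar 4, 1857 → Apr 4, 1857: 31 days (March has 31).
Apr 4, 1857 → Apr 27, 1857: 23 days.
Total: 5898 days.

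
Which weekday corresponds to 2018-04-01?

Sunday

January 1, 2018 is a Monday.
Jan 1, 2018 → Feb 1, 2018: 31 days (January has 31).
Feb 1, 2018 → Mar 1, 2018: 28 days (February has 28).
Mar 1, 2018 → Apr 1, 2018: 31 days.
Total: 90 days.
90 mod 7 = 6, so Monday + 6 = Sunday.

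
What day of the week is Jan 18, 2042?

Saturday

January 1, 2042 is a Wednesday.
Jan 1, 2042 → Jan 18, 2042: 17 days.
Total: 17 days.
17 mod 7 = 3, so Wednesday + 3 = Saturday.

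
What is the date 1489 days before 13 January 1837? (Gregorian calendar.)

December 16, 1832

−366 (one year; includes Feb 29, 1836) → Jan 13, 1836 (1123 left).
−365 (one year) → Jan 13, 1835 (758 left).
−365 (one year) → Jan 13, 1834 (393 left).
−13 → Dec 31, 1833 (end of Dec, 31 days; 380 left).
−31 → Nov 30, 1833 (end of Nov, 30 days; 349 left).
−30 → Oct 31, 1833 (end of Oct, 31 days; 319 left).
−31 → Sep 30, 1833 (end of Sep, 30 days; 288 left).
−30 → Aug 31, 1833 (end of Aug, 31 days; 258 left).
−31 → Jul 31, 1833 (end of Jul, 31 days; 227 left).
−31 → Jun 30, 1833 (end of Jun, 30 days; 196 left).
−30 → May 31, 1833 (end of May, 31 days; 166 left).
−31 → Apr 30, 1833 (end of Apr, 30 days; 135 left).
−30 → Mar 31, 1833 (end of Mar, 31 days; 105 left).
−31 → Feb 28, 1833 (end of Feb, 28 days; 74 left).
−28 → Jan 31, 1833 (end of Jan, 31 days; 46 left).
−31 → Dec 31, 1832 (end of Dec, 31 days; 15 left).
−15 → Dec 16, 1832.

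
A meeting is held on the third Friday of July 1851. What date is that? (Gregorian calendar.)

July 1, 1851 is a Tuesday.
The first Friday is therefore July 4 (3 days later).
The third Friday is 4 + 2×7 = July 18.

July 18, 1851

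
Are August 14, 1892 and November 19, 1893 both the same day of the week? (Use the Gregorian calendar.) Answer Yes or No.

Yes

From Aug 14, 1892 to Nov 19, 1893 is 462 days.
462 mod 7 = 0, so they are the same weekday.
(Aug 14, 1892 is a Sunday; Nov 19, 1893 is a Sunday.)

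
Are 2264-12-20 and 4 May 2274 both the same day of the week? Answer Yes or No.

From Dec 20, 2264 to May 4, 2274 is 3422 days.
3422 mod 7 = 6, so they are different weekdays.
(Dec 20, 2264 is a Tuesday; May 4, 2274 is a Monday.)

No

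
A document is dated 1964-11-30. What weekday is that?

Monday

Doomsday rule: the anchor day for the 1900s is Wednesday. For year 64: 64÷12 = 5 r 4, and 4÷4 = 1, so 5+4+1 = 10.
Wednesday + 10 ≡ Saturday — that's 1964's doomsday.
In November the doomsday date is Nov 7.
Nov 30 is 23 days after Nov 7; 23 mod 7 = 2, so Saturday + 2 = Monday.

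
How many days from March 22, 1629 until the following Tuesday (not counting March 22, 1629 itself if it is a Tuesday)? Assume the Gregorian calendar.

Mar 22, 1629 is a Thursday.
From Thursday to the next Tuesday is 5 days.

5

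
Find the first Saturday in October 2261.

October 5, 2261

October 1, 2261 is a Tuesday.
The first Saturday is therefore October 5 (4 days later).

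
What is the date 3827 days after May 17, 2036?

+365 (one year) → May 17, 2037 (3462 left).
+365 (one year) → May 17, 2038 (3097 left).
+365 (one year) → May 17, 2039 (2732 left).
+366 (one year; includes Feb 29, 2040) → May 17, 2040 (2366 left).
+365 (one year) → May 17, 2041 (2001 left).
+365 (one year) → May 17, 2042 (1636 left).
+365 (one year) → May 17, 2043 (1271 left).
+366 (one year; includes Feb 29, 2044) → May 17, 2044 (905 left).
+365 (one year) → May 17, 2045 (540 left).
+365 (one year) → May 17, 2046 (175 left).
May has 31 days: +15 → Jun 1, 2046 (160 left).
Jun has 30 days: +30 → Jul 1, 2046 (130 left).
Jul has 31 days: +31 → Aug 1, 2046 (99 left).
Aug has 31 days: +31 → Sep 1, 2046 (68 left).
Sep has 30 days: +30 → Oct 1, 2046 (38 left).
Oct has 31 days: +31 → Nov 1, 2046 (7 left).
+7 → Nov 8, 2046.

November 8, 2046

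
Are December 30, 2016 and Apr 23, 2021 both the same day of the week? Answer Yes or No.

Yes

From Dec 30, 2016 to Apr 23, 2021 is 1575 days.
1575 mod 7 = 0, so they are the same weekday.
(Dec 30, 2016 is a Friday; Apr 23, 2021 is a Friday.)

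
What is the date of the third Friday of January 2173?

January 15, 2173

January 1, 2173 is a Friday.
The first Friday is therefore January 1 (same day).
The third Friday is 1 + 2×7 = January 15.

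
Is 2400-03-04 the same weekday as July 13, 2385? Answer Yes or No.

From Jul 13, 2385 to Mar 4, 2400 is 5348 days.
5348 mod 7 = 0, so they are the same weekday.
(Jul 13, 2385 is a Saturday; Mar 4, 2400 is a Saturday.)

Yes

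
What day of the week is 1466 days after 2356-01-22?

Jan 22, 2356 is a Sunday.
1466 mod 7 = 3, so 1466 days after a Sunday is Sunday + 3 = Wednesday.

Wednesday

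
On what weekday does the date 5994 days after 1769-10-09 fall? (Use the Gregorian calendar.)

First find the weekday of Oct 9, 1769. Doomsday rule: the anchor day for the 1700s is Sunday. For year 69: 69÷12 = 5 r 9, and 9÷4 = 2, so 5+9+2 = 16.
Sunday + 16 ≡ Tuesday — that's 1769's doomsday.
In October the doomsday date is Oct 10.
Oct 9 is 1 day before Oct 10; 1 mod 7 = 1, so Tuesday − 1 = Monday.
5994 mod 7 = 2, so 5994 days after a Monday is Monday + 2 = Wednesday.

Wednesday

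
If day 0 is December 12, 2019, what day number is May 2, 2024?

1603

Dec 12, 2019 → Dec 12, 2020: 366 days (Feb 29, 2020 is in that span).
Dec 12, 2020 → Dec 12, 2021: 365 days.
Dec 12, 2021 → Dec 12, 2022: 365 days.
Dec 12, 2022 → Dec 12, 2023: 365 days.
Dec 12, 2023 → Jan 12, 2024: 31 days (December has 31).
Jan 12, 2024 → Feb 12, 2024: 31 days (January has 31).
Feb 12, 2024 → Mar 12, 2024: 29 days (February has 29).
Mar 12, 2024 → Apr 12, 2024: 31 days (March has 31).
Apr 12, 2024 → May 2, 2024: 20 days.
Total: 1603 days.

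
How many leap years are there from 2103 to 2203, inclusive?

Multiples of 4 in [2103,2203]: 25.
Of those, multiples of 100: 1 (not leap unless ÷400).
Multiples of 400: 0.
Leap years = 25 − 1 + 0 = 24.

24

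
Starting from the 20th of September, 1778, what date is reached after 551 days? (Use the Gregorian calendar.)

+365 (one year) → Sep 20, 1779 (186 left).
Sep has 30 days: +11 → Oct 1, 1779 (175 left).
Oct has 31 days: +31 → Nov 1, 1779 (144 left).
Nov has 30 days: +30 → Dec 1, 1779 (114 left).
Dec has 31 days: +31 → Jan 1, 1780 (83 left).
Jan has 31 days: +31 → Feb 1, 1780 (52 left).
Feb has 29 days: +29 → Mar 1, 1780 (23 left).
+23 → Mar 24, 1780.

March 24, 1780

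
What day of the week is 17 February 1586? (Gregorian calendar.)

Monday

Doomsday rule: the anchor day for the 1500s is Wednesday. For year 86: 86÷12 = 7 r 2, and 2÷4 = 0, so 7+2+0 = 9.
Wednesday + 9 ≡ Friday — that's 1586's doomsday.
In February the doomsday date is Feb 28 (1586 is not a leap year).
Feb 17 is 11 days before Feb 28; 11 mod 7 = 4, so Friday − 4 = Monday.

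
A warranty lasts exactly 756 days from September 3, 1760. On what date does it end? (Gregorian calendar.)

+365 (one year) → Sep 3, 1761 (391 left).
Sep has 30 days: +28 → Oct 1, 1761 (363 left).
Oct has 31 days: +31 → Nov 1, 1761 (332 left).
Nov has 30 days: +30 → Dec 1, 1761 (302 left).
Dec has 31 days: +31 → Jan 1, 1762 (271 left).
Jan has 31 days: +31 → Feb 1, 1762 (240 left).
Feb has 28 days: +28 → Mar 1, 1762 (212 left).
Mar has 31 days: +31 → Apr 1, 1762 (181 left).
Apr has 30 days: +30 → May 1, 1762 (151 left).
May has 31 days: +31 → Jun 1, 1762 (120 left).
Jun has 30 days: +30 → Jul 1, 1762 (90 left).
Jul has 31 days: +31 → Aug 1, 1762 (59 left).
Aug has 31 days: +31 → Sep 1, 1762 (28 left).
+28 → Sep 29, 1762.

September 29, 1762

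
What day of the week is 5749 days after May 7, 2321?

Monday

May 7, 2321 is a Saturday.
5749 mod 7 = 2, so 5749 days after a Saturday is Saturday + 2 = Monday.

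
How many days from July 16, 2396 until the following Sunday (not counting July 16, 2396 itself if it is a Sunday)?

Jul 16, 2396 is a Tuesday.
From Tuesday to the next Sunday is 5 days.

5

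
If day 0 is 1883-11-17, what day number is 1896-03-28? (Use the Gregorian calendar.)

Nov 17, 1883 → Nov 17, 1884: 366 days (Feb 29, 1884 is in that span).
Nov 17, 1884 → Nov 17, 1885: 365 days.
Nov 17, 1885 → Nov 17, 1886: 365 days.
Nov 17, 1886 → Nov 17, 1887: 365 days.
Nov 17, 1887 → Nov 17, 1888: 366 days (Feb 29, 1888 is in that span).
Nov 17, 1888 → Nov 17, 1889: 365 days.
Nov 17, 1889 → Nov 17, 1890: 365 days.
Nov 17, 1890 → Nov 17, 1891: 365 days.
Nov 17, 1891 → Nov 17, 1892: 366 days (Feb 29, 1892 is in that span).
Nov 17, 1892 → Nov 17, 1893: 365 days.
Nov 17, 1893 → Nov 17, 1894: 365 days.
Nov 17, 1894 → Nov 17, 1895: 365 days.
Nov 17, 1895 → Dec 17, 1895: 30 days (November has 30).
Dec 17, 1895 → Jan 17, 1896: 31 days (December has 31).
Jan 17, 1896 → Feb 17, 1896: 31 days (January has 31).
Feb 17, 1896 → Mar 17, 1896: 29 days (February has 29).
Mar 17, 1896 → Mar 28, 1896: 11 days.
Total: 4515 days.

4515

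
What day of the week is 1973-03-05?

Monday

Doomsday rule: the anchor day for the 1900s is Wednesday. For year 73: 73÷12 = 6 r 1, and 1÷4 = 0, so 6+1+0 = 7.
Wednesday + 7 ≡ Wednesday — that's 1973's doomsday.
In March the doomsday date is Mar 14.
Mar 5 is 9 days before Mar 14; 9 mod 7 = 2, so Wednesday − 2 = Monday.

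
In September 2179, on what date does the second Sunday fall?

September 12, 2179

September 1, 2179 is a Wednesday.
The first Sunday is therefore September 5 (4 days later).
The second Sunday is 5 + 1×7 = September 12.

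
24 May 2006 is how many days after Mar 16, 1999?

Mar 16, 1999 → Mar 16, 2000: 366 days (Feb 29, 2000 is in that span).
Mar 16, 2000 → Mar 16, 2001: 365 days.
Mar 16, 2001 → Mar 16, 2002: 365 days.
Mar 16, 2002 → Mar 16, 2003: 365 days.
Mar 16, 2003 → Mar 16, 2004: 366 days (Feb 29, 2004 is in that span).
Mar 16, 2004 → Mar 16, 2005: 365 days.
Mar 16, 2005 → Mar 16, 2006: 365 days.
Mar 16, 2006 → Apr 16, 2006: 31 days (March has 31).
Apr 16, 2006 → May 16, 2006: 30 days (April has 30).
May 16, 2006 → May 24, 2006: 8 days.
Total: 2626 days.

2626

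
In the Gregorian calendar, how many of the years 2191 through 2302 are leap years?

26

Multiples of 4 in [2191,2302]: 28.
Of those, multiples of 100: 2 (not leap unless ÷400).
Multiples of 400: 0.
Leap years = 28 − 2 + 0 = 26.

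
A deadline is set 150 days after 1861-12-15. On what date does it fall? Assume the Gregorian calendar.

May 14, 1862

Dec has 31 days: +17 → Jan 1, 1862 (133 left).
Jan has 31 days: +31 → Feb 1, 1862 (102 left).
Feb has 28 days: +28 → Mar 1, 1862 (74 left).
Mar has 31 days: +31 → Apr 1, 1862 (43 left).
Apr has 30 days: +30 → May 1, 1862 (13 left).
+13 → May 14, 1862.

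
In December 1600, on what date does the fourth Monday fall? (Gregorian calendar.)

December 1, 1600 is a Friday.
The first Monday is therefore December 4 (3 days later).
The fourth Monday is 4 + 3×7 = December 25.

December 25, 1600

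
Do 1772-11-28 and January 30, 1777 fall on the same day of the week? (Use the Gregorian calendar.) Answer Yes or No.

From Nov 28, 1772 to Jan 30, 1777 is 1524 days.
1524 mod 7 = 5, so they are different weekdays.
(Nov 28, 1772 is a Saturday; Jan 30, 1777 is a Thursday.)

No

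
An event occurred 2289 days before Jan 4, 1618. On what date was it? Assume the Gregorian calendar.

September 29, 1611

−365 (one year) → Jan 4, 1617 (1924 left).
−366 (one year; includes Feb 29, 1616) → Jan 4, 1616 (1558 left).
−365 (one year) → Jan 4, 1615 (1193 left).
−365 (one year) → Jan 4, 1614 (828 left).
−365 (one year) → Jan 4, 1613 (463 left).
−366 (one year; includes Feb 29, 1612) → Jan 4, 1612 (97 left).
−4 → Dec 31, 1611 (end of Dec, 31 days; 93 left).
−31 → Nov 30, 1611 (end of Nov, 30 days; 62 left).
−30 → Oct 31, 1611 (end of Oct, 31 days; 32 left).
−31 → Sep 30, 1611 (end of Sep, 30 days; 1 left).
−1 → Sep 29, 1611.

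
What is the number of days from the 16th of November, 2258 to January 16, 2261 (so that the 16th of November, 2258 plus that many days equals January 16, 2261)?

Nov 16, 2258 → Nov 16, 2259: 365 days.
Nov 16, 2259 → Nov 16, 2260: 366 days (Feb 29, 2260 is in that span).
Nov 16, 2260 → Dec 16, 2260: 30 days (November has 30).
Dec 16, 2260 → Jan 16, 2261: 31 days.
Total: 792 days.

792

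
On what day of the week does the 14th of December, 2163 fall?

Doomsday rule: the anchor day for the 2100s is Sunday. For year 63: 63÷12 = 5 r 3, and 3÷4 = 0, so 5+3+0 = 8.
Sunday + 8 ≡ Monday — that's 2163's doomsday.
In December the doomsday date is Dec 12.
Dec 14 is 2 days after Dec 12; 2 mod 7 = 2, so Monday + 2 = Wednesday.

Wednesday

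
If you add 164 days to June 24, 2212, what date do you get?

Jun has 30 days: +7 → Jul 1, 2212 (157 left).
Jul has 31 days: +31 → Aug 1, 2212 (126 left).
Aug has 31 days: +31 → Sep 1, 2212 (95 left).
Sep has 30 days: +30 → Oct 1, 2212 (65 left).
Oct has 31 days: +31 → Nov 1, 2212 (34 left).
Nov has 30 days: +30 → Dec 1, 2212 (4 left).
+4 → Dec 5, 2212.

December 5, 2212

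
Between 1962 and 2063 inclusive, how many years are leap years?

25

Multiples of 4 in [1962,2063]: 25.
Of those, multiples of 100: 1 (not leap unless ÷400).
Multiples of 400: 1.
Leap years = 25 − 1 + 1 = 25.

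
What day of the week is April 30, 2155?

Wednesday

January 1, 2155 is a Wednesday.
Jan 1, 2155 → Feb 1, 2155: 31 days (January has 31).
Feb 1, 2155 → Mar 1, 2155: 28 days (February has 28).
Mar 1, 2155 → Apr 1, 2155: 31 days (March has 31).
Apr 1, 2155 → Apr 30, 2155: 29 days.
Total: 119 days.
119 mod 7 = 0, so Wednesday + 0 = Wednesday.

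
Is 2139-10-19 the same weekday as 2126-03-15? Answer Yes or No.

No

From Mar 15, 2126 to Oct 19, 2139 is 4966 days.
4966 mod 7 = 3, so they are different weekdays.
(Mar 15, 2126 is a Friday; Oct 19, 2139 is a Monday.)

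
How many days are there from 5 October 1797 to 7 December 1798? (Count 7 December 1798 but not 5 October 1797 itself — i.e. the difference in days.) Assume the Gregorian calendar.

Oct 5, 1797 → Oct 5, 1798: 365 days.
Oct 5, 1798 → Nov 5, 1798: 31 days (October has 31).
Nov 5, 1798 → Dec 5, 1798: 30 days (November has 30).
Dec 5, 1798 → Dec 7, 1798: 2 days.
Total: 428 days.

428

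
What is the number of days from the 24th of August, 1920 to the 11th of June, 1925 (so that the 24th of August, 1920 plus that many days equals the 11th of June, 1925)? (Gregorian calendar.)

Aug 24, 1920 → Aug 24, 1921: 365 days.
Aug 24, 1921 → Aug 24, 1922: 365 days.
Aug 24, 1922 → Aug 24, 1923: 365 days.
Aug 24, 1923 → Aug 24, 1924: 366 days (Feb 29, 1924 is in that span).
Aug 24, 1924 → Sep 24, 1924: 31 days (August has 31).
Sep 24, 1924 → Oct 24, 1924: 30 days (September has 30).
Oct 24, 1924 → Nov 24, 1924: 31 days (October has 31).
Nov 24, 1924 → Dec 24, 1924: 30 days (November has 30).
Dec 24, 1924 → Jan 24, 1925: 31 days (December has 31).
Jan 24, 1925 → Feb 24, 1925: 31 days (January has 31).
Feb 24, 1925 → Mar 24, 1925: 28 days (February has 28).
Mar 24, 1925 → Apr 24, 1925: 31 days (March has 31).
Apr 24, 1925 → May 24, 1925: 30 days (April has 30).
May 24, 1925 → Jun 11, 1925: 18 days.
Total: 1752 days.

1752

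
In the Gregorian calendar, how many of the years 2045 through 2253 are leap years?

50

Multiples of 4 in [2045,2253]: 52.
Of those, multiples of 100: 2 (not leap unless ÷400).
Multiples of 400: 0.
Leap years = 52 − 2 + 0 = 50.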